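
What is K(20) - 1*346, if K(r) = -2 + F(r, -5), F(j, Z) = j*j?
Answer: 52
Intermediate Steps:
F(j, Z) = j**2
K(r) = -2 + r**2
K(20) - 1*346 = (-2 + 20**2) - 1*346 = (-2 + 400) - 346 = 398 - 346 = 52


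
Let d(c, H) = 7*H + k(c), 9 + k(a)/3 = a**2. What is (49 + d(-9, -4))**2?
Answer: 56169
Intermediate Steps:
k(a) = -27 + 3*a**2
d(c, H) = -27 + 3*c**2 + 7*H (d(c, H) = 7*H + (-27 + 3*c**2) = -27 + 3*c**2 + 7*H)
(49 + d(-9, -4))**2 = (49 + (-27 + 3*(-9)**2 + 7*(-4)))**2 = (49 + (-27 + 3*81 - 28))**2 = (49 + (-27 + 243 - 28))**2 = (49 + 188)**2 = 237**2 = 56169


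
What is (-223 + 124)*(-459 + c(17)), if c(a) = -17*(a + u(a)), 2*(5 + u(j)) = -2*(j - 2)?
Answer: 40392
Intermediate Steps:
u(j) = -3 - j (u(j) = -5 + (-2*(j - 2))/2 = -5 + (-2*(-2 + j))/2 = -5 + (4 - 2*j)/2 = -5 + (2 - j) = -3 - j)
c(a) = 51 (c(a) = -17*(a + (-3 - a)) = -17*(-3) = 51)
(-223 + 124)*(-459 + c(17)) = (-223 + 124)*(-459 + 51) = -99*(-408) = 40392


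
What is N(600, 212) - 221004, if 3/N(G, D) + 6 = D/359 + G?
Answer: -47175070755/213458 ≈ -2.2100e+5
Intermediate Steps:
N(G, D) = 3/(-6 + G + D/359) (N(G, D) = 3/(-6 + (D/359 + G)) = 3/(-6 + (G + D/359)) = 3/(-6 + G + D/359))
N(600, 212) - 221004 = 1077/(-2154 + 212 + 359*600) - 221004 = 1077/(-2154 + 212 + 215400) - 221004 = 1077/213458 - 221004 = -47175070755/213458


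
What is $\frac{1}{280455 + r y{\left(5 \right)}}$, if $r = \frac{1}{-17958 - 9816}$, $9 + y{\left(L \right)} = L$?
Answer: $\frac{13887}{3894678587} \approx 3.5656 \cdot 10^{-6}$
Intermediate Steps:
$y{\left(L \right)} = -9 + L$
$r = - \frac{1}{27774}$ ($r = \frac{1}{-27774} = - \frac{1}{27774} \approx -3.6005 \cdot 10^{-5}$)
$\frac{1}{280455 + r y{\left(5 \right)}} = \frac{1}{280455 - \frac{-9 + 5}{27774}} = \frac{1}{280455 - - \frac{2}{13887}} = \frac{1}{280455 + \frac{2}{13887}} = \frac{1}{\frac{3894678587}{13887}} = \frac{13887}{3894678587}$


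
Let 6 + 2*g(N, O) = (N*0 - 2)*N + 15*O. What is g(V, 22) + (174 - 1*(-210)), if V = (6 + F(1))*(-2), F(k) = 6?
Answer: 570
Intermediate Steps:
V = -24 (V = (6 + 6)*(-2) = 12*(-2) = -24)
g(N, O) = -3 - N + 15*O/2 (g(N, O) = -3 + ((N*0 - 2)*N + 15*O)/2 = -3 + ((0 - 2)*N + 15*O)/2 = -3 + (-2*N + 15*O)/2 = -3 + (-N + 15*O/2) = -3 - N + 15*O/2)
g(V, 22) + (174 - 1*(-210)) = (-3 - 1*(-24) + (15/2)*22) + (174 - 1*(-210)) = (-3 + 24 + 165) + (174 + 210) = 186 + 384 = 570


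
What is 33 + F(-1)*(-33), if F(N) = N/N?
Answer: 0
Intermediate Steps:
F(N) = 1
33 + F(-1)*(-33) = 33 + 1*(-33) = 33 - 33 = 0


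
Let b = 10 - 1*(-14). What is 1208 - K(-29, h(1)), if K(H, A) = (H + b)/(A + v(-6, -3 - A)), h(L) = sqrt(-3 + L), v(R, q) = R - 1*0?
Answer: 22937/19 - 5*I*sqrt(2)/38 ≈ 1207.2 - 0.18608*I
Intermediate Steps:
v(R, q) = R (v(R, q) = R + 0 = R)
b = 24 (b = 10 + 14 = 24)
K(H, A) = (24 + H)/(-6 + A) (K(H, A) = (H + 24)/(A - 6) = (24 + H)/(-6 + A))
1208 - K(-29, h(1)) = 1208 - (24 - 29)/(-6 + sqrt(-3 + 1)) = 1208 - (-5)/(-6 + sqrt(-2)) = 1208 - (-5)/(-6 + I*sqrt(2)) = 1208 + 5/(-6 + I*sqrt(2))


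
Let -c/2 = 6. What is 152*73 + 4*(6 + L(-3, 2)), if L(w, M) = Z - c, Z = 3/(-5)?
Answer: 55828/5 ≈ 11166.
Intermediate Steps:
c = -12 (c = -2*6 = -12)
Z = -3/5 (Z = 3*(-1/5) = -3/5 ≈ -0.60000)
L(w, M) = 57/5 (L(w, M) = -3/5 - 1*(-12) = -3/5 + 12 = 57/5)
152*73 + 4*(6 + L(-3, 2)) = 152*73 + 4*(6 + 57/5) = 11096 + 4*(87/5) = 11096 + 348/5 = 55828/5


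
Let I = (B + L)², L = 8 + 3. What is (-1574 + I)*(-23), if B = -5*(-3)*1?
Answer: 20654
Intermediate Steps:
B = 15 (B = 15*1 = 15)
L = 11
I = 676 (I = (15 + 11)² = 26² = 676)
(-1574 + I)*(-23) = (-1574 + 676)*(-23) = -898*(-23) = 20654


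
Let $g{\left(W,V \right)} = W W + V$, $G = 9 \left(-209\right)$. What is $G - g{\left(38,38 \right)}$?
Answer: $-3363$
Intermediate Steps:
$G = -1881$
$g{\left(W,V \right)} = V + W^{2}$ ($g{\left(W,V \right)} = W^{2} + V = V + W^{2}$)
$G - g{\left(38,38 \right)} = -1881 - \left(38 + 38^{2}\right) = -1881 - \left(38 + 1444\right) = -1881 - 1482 = -3363$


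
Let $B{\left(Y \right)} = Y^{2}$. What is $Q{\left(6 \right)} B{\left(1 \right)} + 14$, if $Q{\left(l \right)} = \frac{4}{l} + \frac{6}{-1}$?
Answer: $\frac{26}{3} \approx 8.6667$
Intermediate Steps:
$Q{\left(l \right)} = -6 + \frac{4}{l}$ ($Q{\left(l \right)} = \frac{4}{l} + 6 \left(-1\right) = \frac{4}{l} - 6 = -6 + \frac{4}{l}$)
$Q{\left(6 \right)} B{\left(1 \right)} + 14 = \left(-6 + \frac{4}{6}\right) 1^{2} + 14 = \left(-6 + 4 \cdot \frac{1}{6}\right) 1 + 14 = \left(-6 + \frac{2}{3}\right) 1 + 14 = \left(- \frac{16}{3}\right) 1 + 14 = - \frac{16}{3} + 14 = \frac{26}{3}$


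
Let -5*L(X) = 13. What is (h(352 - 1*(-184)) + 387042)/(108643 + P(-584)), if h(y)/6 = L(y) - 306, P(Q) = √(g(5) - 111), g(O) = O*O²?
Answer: 209241203136/59016507175 - 1925952*√14/59016507175 ≈ 3.5453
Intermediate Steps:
L(X) = -13/5 (L(X) = -⅕*13 = -13/5)
g(O) = O³
P(Q) = √14 (P(Q) = √(5³ - 111) = √(125 - 111) = √14)
h(y) = -9258/5 (h(y) = 6*(-13/5 - 306) = 6*(-1543/5) = -9258/5)
(h(352 - 1*(-184)) + 387042)/(108643 + P(-584)) = (-9258/5 + 387042)/(108643 + √14) = 1925952/(5*(108643 + √14))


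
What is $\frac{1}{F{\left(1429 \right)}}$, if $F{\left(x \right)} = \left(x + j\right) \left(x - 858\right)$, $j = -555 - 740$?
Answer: $\frac{1}{76514} \approx 1.3069 \cdot 10^{-5}$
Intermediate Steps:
$j = -1295$
$F{\left(x \right)} = \left(-1295 + x\right) \left(-858 + x\right)$ ($F{\left(x \right)} = \left(x - 1295\right) \left(x - 858\right) = \left(-1295 + x\right) \left(-858 + x\right)$)
$\frac{1}{F{\left(1429 \right)}} = \frac{1}{1111110 + 1429^{2} - 3076637} = \frac{1}{1111110 + 2042041 - 3076637} = \frac{1}{76514}$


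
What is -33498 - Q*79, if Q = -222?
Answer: -15960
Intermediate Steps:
-33498 - Q*79 = -33498 - (-222)*79 = -33498 - 1*(-17538) = -33498 + 17538 = -15960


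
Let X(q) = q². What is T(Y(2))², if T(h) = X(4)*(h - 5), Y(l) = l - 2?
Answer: 6400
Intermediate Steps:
Y(l) = -2 + l
T(h) = -80 + 16*h (T(h) = 4²*(h - 5) = 16*(-5 + h) = -80 + 16*h)
T(Y(2))² = (-80 + 16*(-2 + 2))² = (-80 + 16*0)² = (-80 + 0)² = (-80)² = 6400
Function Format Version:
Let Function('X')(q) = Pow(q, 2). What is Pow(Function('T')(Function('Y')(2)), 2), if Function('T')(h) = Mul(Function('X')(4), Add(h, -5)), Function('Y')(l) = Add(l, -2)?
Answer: 6400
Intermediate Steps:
Function('Y')(l) = Add(-2, l)
Function('T')(h) = Add(-80, Mul(16, h)) (Function('T')(h) = Mul(Pow(4, 2), Add(h, -5)) = Mul(16, Add(-5, h)) = Add(-80, Mul(16, h)))
Pow(Function('T')(Function('Y')(2)), 2) = Pow(Add(-80, Mul(16, Add(-2, 2))), 2) = Pow(Add(-80, Mul(16, 0)), 2) = Pow(Add(-80, 0), 2) = Pow(-80, 2) = 6400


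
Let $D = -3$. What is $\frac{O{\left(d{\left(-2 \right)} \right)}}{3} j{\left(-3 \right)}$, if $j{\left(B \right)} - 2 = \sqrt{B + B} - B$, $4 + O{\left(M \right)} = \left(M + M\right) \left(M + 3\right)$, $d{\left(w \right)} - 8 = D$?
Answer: $\frac{380}{3} + \frac{76 i \sqrt{6}}{3} \approx 126.67 + 62.054 i$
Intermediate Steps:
$d{\left(w \right)} = 5$ ($d{\left(w \right)} = 8 - 3 = 5$)
$O{\left(M \right)} = -4 + 2 M \left(3 + M\right)$ ($O{\left(M \right)} = -4 + \left(M + M\right) \left(M + 3\right) = -4 + 2 M \left(3 + M\right)$)
$j{\left(B \right)} = 2 - B + \sqrt{2} \sqrt{B}$ ($j{\left(B \right)} = 2 - \left(B - \sqrt{B + B}\right) = 2 - \left(B - \sqrt{2} \sqrt{B}\right) = 2 + \left(\sqrt{2} \sqrt{B} - B\right) = 2 + \left(- B + \sqrt{2} \sqrt{B}\right) = 2 - B + \sqrt{2} \sqrt{B}$)
$\frac{O{\left(d{\left(-2 \right)} \right)}}{3} j{\left(-3 \right)} = \frac{-4 + 2 \cdot 5^{2} + 6 \cdot 5}{3} \left(2 - -3 + \sqrt{2} \sqrt{-3}\right) = \left(-4 + 2 \cdot 25 + 30\right) \frac{1}{3} \left(2 + 3 + \sqrt{2} i \sqrt{3}\right) = \left(-4 + 50 + 30\right) \frac{1}{3} \left(2 + 3 + i \sqrt{6}\right) = 76 \cdot \frac{1}{3} \left(5 + i \sqrt{6}\right) = \frac{76 \left(5 + i \sqrt{6}\right)}{3} = \frac{380}{3} + \frac{76 i \sqrt{6}}{3}$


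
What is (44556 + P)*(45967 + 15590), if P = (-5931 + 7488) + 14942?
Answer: 3758362635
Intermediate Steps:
P = 16499 (P = 1557 + 14942 = 16499)
(44556 + P)*(45967 + 15590) = (44556 + 16499)*(45967 + 15590) = 61055*61557 = 3758362635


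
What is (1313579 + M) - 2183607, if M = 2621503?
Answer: 1751475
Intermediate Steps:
(1313579 + M) - 2183607 = (1313579 + 2621503) - 2183607 = 3935082 - 2183607 = 1751475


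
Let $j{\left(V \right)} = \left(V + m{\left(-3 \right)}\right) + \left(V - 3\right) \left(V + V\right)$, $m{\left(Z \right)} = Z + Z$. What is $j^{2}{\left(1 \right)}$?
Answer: $81$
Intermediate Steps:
$m{\left(Z \right)} = 2 Z$
$j{\left(V \right)} = -6 + V + 2 V \left(-3 + V\right)$ ($j{\left(V \right)} = \left(V + 2 \left(-3\right)\right) + \left(V - 3\right) \left(V + V\right) = \left(V - 6\right) + \left(-3 + V\right) 2 V = \left(-6 + V\right) + 2 V \left(-3 + V\right) = -6 + V + 2 V \left(-3 + V\right)$)
$j^{2}{\left(1 \right)} = \left(-6 - 5 + 2 \cdot 1^{2}\right)^{2} = \left(-6 - 5 + 2 \cdot 1\right)^{2} = \left(-6 - 5 + 2\right)^{2} = \left(-9\right)^{2} = 81$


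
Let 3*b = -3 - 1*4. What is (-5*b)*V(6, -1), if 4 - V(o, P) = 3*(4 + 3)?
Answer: -595/3 ≈ -198.33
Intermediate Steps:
b = -7/3 (b = (-3 - 1*4)/3 = (-3 - 4)/3 = (1/3)*(-7) = -7/3 ≈ -2.3333)
V(o, P) = -17 (V(o, P) = 4 - 3*(4 + 3) = 4 - 3*7 = 4 - 1*21 = 4 - 21 = -17)
(-5*b)*V(6, -1) = -5*(-7/3)*(-17) = (35/3)*(-17) = -595/3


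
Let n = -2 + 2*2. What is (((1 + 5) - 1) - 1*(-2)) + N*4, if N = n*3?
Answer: 31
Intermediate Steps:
n = 2 (n = -2 + 4 = 2)
N = 6 (N = 2*3 = 6)
(((1 + 5) - 1) - 1*(-2)) + N*4 = (((1 + 5) - 1) - 1*(-2)) + 6*4 = ((6 - 1) + 2) + 24 = (5 + 2) + 24 = 7 + 24 = 31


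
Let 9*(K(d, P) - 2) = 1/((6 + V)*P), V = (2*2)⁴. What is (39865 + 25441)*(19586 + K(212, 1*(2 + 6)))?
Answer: 12065545801549/9432 ≈ 1.2792e+9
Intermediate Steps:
V = 256 (V = 4⁴ = 256)
K(d, P) = 2 + 1/(2358*P) (K(d, P) = 2 + 1/(9*(((6 + 256)*P))) = 2 + 1/(9*((262*P))) = 2 + (1/(262*P))/9 = 2 + 1/(2358*P))
(39865 + 25441)*(19586 + K(212, 1*(2 + 6))) = (39865 + 25441)*(19586 + (2 + 1/(2358*((1*(2 + 6)))))) = 65306*(19586 + (2 + 1/(2358*((1*8))))) = 65306*(19586 + (2 + (1/2358)/8)) = 65306*(19586 + (2 + (1/2358)*(⅛))) = 65306*(19586 + (2 + 1/18864)) = 65306*(19586 + 37729/18864) = 65306*(369508033/18864) = 12065545801549/9432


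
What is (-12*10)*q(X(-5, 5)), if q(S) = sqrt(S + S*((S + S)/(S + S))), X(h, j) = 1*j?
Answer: -120*sqrt(10) ≈ -379.47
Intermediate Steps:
X(h, j) = j
q(S) = sqrt(2)*sqrt(S) (q(S) = sqrt(S + S*((2*S)/((2*S)))) = sqrt(S + S*((2*S)*(1/(2*S)))) = sqrt(S + S*1) = sqrt(S + S) = sqrt(2*S) = sqrt(2)*sqrt(S))
(-12*10)*q(X(-5, 5)) = (-12*10)*(sqrt(2)*sqrt(5)) = -120*sqrt(10)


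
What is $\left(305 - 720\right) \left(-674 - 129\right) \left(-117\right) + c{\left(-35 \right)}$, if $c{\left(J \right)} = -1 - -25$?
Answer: $-38989641$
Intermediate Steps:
$c{\left(J \right)} = 24$ ($c{\left(J \right)} = -1 + 25 = 24$)
$\left(305 - 720\right) \left(-674 - 129\right) \left(-117\right) + c{\left(-35 \right)} = \left(305 - 720\right) \left(-674 - 129\right) \left(-117\right) + 24 = \left(-415\right) \left(-803\right) \left(-117\right) + 24 = 333245 \left(-117\right) + 24 = -38989665 + 24 = -38989641$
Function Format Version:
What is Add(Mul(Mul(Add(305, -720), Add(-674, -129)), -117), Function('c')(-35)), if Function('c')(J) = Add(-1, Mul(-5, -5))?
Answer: -38989641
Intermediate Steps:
Function('c')(J) = 24 (Function('c')(J) = Add(-1, 25) = 24)
Add(Mul(Mul(Add(305, -720), Add(-674, -129)), -117), Function('c')(-35)) = Add(Mul(Mul(Add(305, -720), Add(-674, -129)), -117), 24) = Add(Mul(Mul(-415, -803), -117), 24) = Add(Mul(333245, -117), 24) = Add(-38989665, 24) = -38989641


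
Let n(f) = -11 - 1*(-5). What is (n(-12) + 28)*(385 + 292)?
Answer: 14894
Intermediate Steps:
n(f) = -6 (n(f) = -11 + 5 = -6)
(n(-12) + 28)*(385 + 292) = (-6 + 28)*(385 + 292) = 22*677 = 14894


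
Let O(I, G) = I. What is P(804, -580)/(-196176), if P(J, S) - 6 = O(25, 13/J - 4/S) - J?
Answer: 773/196176 ≈ 0.0039403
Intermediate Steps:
P(J, S) = 31 - J (P(J, S) = 6 + (25 - J) = 31 - J)
P(804, -580)/(-196176) = (31 - 1*804)/(-196176) = (31 - 804)*(-1/196176) = -773*(-1/196176) = 773/196176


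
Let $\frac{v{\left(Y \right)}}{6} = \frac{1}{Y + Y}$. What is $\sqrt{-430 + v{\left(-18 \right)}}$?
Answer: $\frac{i \sqrt{15486}}{6} \approx 20.74 i$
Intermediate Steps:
$v{\left(Y \right)} = \frac{3}{Y}$ ($v{\left(Y \right)} = \frac{6}{Y + Y} = \frac{6}{2 Y} = 6 \frac{1}{2 Y} = \frac{3}{Y}$)
$\sqrt{-430 + v{\left(-18 \right)}} = \sqrt{-430 + \frac{3}{-18}} = \sqrt{-430 + 3 \left(- \frac{1}{18}\right)} = \sqrt{-430 - \frac{1}{6}} = \sqrt{- \frac{2581}{6}} = \frac{i \sqrt{15486}}{6}$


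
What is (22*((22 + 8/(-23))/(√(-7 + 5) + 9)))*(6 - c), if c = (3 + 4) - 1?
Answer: 0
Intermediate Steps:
c = 6 (c = 7 - 1 = 6)
(22*((22 + 8/(-23))/(√(-7 + 5) + 9)))*(6 - c) = (22*((22 + 8/(-23))/(√(-7 + 5) + 9)))*(6 - 1*6) = (22*((22 + 8*(-1/23))/(√(-2) + 9)))*(6 - 6) = (22*((22 - 8/23)/(I*√2 + 9)))*0 = (22*(498/(23*(9 + I*√2))))*0 = (10956/(23*(9 + I*√2)))*0 = 0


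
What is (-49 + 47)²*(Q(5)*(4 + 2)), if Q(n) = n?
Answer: 120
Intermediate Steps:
(-49 + 47)²*(Q(5)*(4 + 2)) = (-49 + 47)²*(5*(4 + 2)) = (-2)²*(5*6) = 4*30 = 120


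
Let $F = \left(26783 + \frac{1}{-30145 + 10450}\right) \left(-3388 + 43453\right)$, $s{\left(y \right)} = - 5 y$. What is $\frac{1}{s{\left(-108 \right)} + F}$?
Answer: $\frac{1313}{1408929661484} \approx 9.3191 \cdot 10^{-10}$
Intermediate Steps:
$F = \frac{1408928952464}{1313}$ ($F = \left(26783 + \frac{1}{-19695}\right) 40065 = \left(26783 - \frac{1}{19695}\right) 40065 = \frac{527491184}{19695} \cdot 40065 = \frac{1408928952464}{1313} \approx 1.0731 \cdot 10^{9}$)
$\frac{1}{s{\left(-108 \right)} + F} = \frac{1}{\left(-5\right) \left(-108\right) + \frac{1408928952464}{1313}} = \frac{1}{540 + \frac{1408928952464}{1313}} = \frac{1}{\frac{1408929661484}{1313}} = \frac{1313}{1408929661484}$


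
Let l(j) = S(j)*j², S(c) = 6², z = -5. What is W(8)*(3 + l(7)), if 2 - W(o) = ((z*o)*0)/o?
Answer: 3534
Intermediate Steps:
S(c) = 36
l(j) = 36*j²
W(o) = 2 (W(o) = 2 - -5*o*0/o = 2 - 0/o = 2 - 1*0 = 2 + 0 = 2)
W(8)*(3 + l(7)) = 2*(3 + 36*7²) = 2*(3 + 36*49) = 2*(3 + 1764) = 2*1767 = 3534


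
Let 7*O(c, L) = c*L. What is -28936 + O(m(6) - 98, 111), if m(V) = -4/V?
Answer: -213504/7 ≈ -30501.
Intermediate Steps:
O(c, L) = L*c/7 (O(c, L) = (c*L)/7 = (L*c)/7 = L*c/7)
-28936 + O(m(6) - 98, 111) = -28936 + (⅐)*111*(-4/6 - 98) = -28936 + (⅐)*111*(-4*⅙ - 98) = -28936 + (⅐)*111*(-⅔ - 98) = -28936 + (⅐)*111*(-296/3) = -28936 - 10952/7 = -213504/7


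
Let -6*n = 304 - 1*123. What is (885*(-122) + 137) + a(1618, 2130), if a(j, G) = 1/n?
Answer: -19517779/181 ≈ -1.0783e+5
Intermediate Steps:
n = -181/6 (n = -(304 - 1*123)/6 = -(304 - 123)/6 = -1/6*181 = -181/6 ≈ -30.167)
a(j, G) = -6/181 (a(j, G) = 1/(-181/6) = -6/181)
(885*(-122) + 137) + a(1618, 2130) = (885*(-122) + 137) - 6/181 = (-107970 + 137) - 6/181 = -107833 - 6/181 = -19517779/181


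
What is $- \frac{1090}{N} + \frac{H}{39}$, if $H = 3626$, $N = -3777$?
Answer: $\frac{4579304}{49101} \approx 93.263$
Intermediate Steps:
$- \frac{1090}{N} + \frac{H}{39} = - \frac{1090}{-3777} + \frac{3626}{39} = \left(-1090\right) \left(- \frac{1}{3777}\right) + 3626 \cdot \frac{1}{39} = \frac{1090}{3777} + \frac{3626}{39} = \frac{4579304}{49101}$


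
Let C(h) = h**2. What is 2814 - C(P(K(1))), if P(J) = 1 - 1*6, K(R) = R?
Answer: 2789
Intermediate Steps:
P(J) = -5 (P(J) = 1 - 6 = -5)
2814 - C(P(K(1))) = 2814 - 1*(-5)**2 = 2814 - 1*25 = 2814 - 25 = 2789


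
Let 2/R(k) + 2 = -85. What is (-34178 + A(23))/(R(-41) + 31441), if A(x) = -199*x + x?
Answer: -3369684/2735365 ≈ -1.2319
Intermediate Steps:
R(k) = -2/87 (R(k) = 2/(-2 - 85) = 2/(-87) = 2*(-1/87) = -2/87)
A(x) = -198*x
(-34178 + A(23))/(R(-41) + 31441) = (-34178 - 198*23)/(-2/87 + 31441) = (-34178 - 4554)/(2735365/87) = -38732*87/2735365 = -3369684/2735365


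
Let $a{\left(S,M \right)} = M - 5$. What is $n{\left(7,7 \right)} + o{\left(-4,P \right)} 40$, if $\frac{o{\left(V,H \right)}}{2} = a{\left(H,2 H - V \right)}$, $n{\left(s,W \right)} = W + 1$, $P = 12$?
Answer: $1848$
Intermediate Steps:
$n{\left(s,W \right)} = 1 + W$
$a{\left(S,M \right)} = -5 + M$ ($a{\left(S,M \right)} = M - 5 = -5 + M$)
$o{\left(V,H \right)} = -10 - 2 V + 4 H$ ($o{\left(V,H \right)} = 2 \left(-5 + \left(2 H - V\right)\right) = 2 \left(-5 + \left(- V + 2 H\right)\right) = 2 \left(-5 - V + 2 H\right) = -10 - 2 V + 4 H$)
$n{\left(7,7 \right)} + o{\left(-4,P \right)} 40 = \left(1 + 7\right) + \left(-10 - -8 + 4 \cdot 12\right) 40 = 8 + \left(-10 + 8 + 48\right) 40 = 8 + 46 \cdot 40 = 8 + 1840 = 1848$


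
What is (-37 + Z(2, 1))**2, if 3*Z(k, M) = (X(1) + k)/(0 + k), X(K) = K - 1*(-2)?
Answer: 47089/36 ≈ 1308.0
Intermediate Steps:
X(K) = 2 + K (X(K) = K + 2 = 2 + K)
Z(k, M) = (3 + k)/(3*k) (Z(k, M) = (((2 + 1) + k)/(0 + k))/3 = ((3 + k)/k)/3 = (3 + k)/(3*k))
(-37 + Z(2, 1))**2 = (-37 + (1/3)*(3 + 2)/2)**2 = (-37 + (1/3)*(1/2)*5)**2 = (-37 + 5/6)**2 = (-217/6)**2 = 47089/36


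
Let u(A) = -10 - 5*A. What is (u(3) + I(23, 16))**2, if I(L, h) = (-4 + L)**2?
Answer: 112896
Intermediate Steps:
u(A) = -10 - 5*A
(u(3) + I(23, 16))**2 = ((-10 - 5*3) + (-4 + 23)**2)**2 = ((-10 - 15) + 19**2)**2 = (-25 + 361)**2 = 336**2 = 112896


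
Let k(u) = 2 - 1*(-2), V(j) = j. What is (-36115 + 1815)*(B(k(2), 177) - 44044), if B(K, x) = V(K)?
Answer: 1510572000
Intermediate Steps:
k(u) = 4 (k(u) = 2 + 2 = 4)
B(K, x) = K
(-36115 + 1815)*(B(k(2), 177) - 44044) = (-36115 + 1815)*(4 - 44044) = -34300*(-44040) = 1510572000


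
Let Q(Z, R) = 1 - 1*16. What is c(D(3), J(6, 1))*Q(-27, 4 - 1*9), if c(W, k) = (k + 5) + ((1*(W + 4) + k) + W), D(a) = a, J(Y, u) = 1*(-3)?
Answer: -135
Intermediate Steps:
J(Y, u) = -3
Q(Z, R) = -15 (Q(Z, R) = 1 - 16 = -15)
c(W, k) = 9 + 2*W + 2*k (c(W, k) = (5 + k) + ((1*(4 + W) + k) + W) = (5 + k) + (((4 + W) + k) + W) = (5 + k) + ((4 + W + k) + W) = (5 + k) + (4 + k + 2*W) = 9 + 2*W + 2*k)
c(D(3), J(6, 1))*Q(-27, 4 - 1*9) = (9 + 2*3 + 2*(-3))*(-15) = (9 + 6 - 6)*(-15) = 9*(-15) = -135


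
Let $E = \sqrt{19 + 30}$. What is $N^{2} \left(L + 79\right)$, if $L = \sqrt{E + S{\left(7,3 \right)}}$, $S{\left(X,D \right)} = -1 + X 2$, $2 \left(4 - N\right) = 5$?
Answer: $\frac{711}{4} + \frac{9 \sqrt{5}}{2} \approx 187.81$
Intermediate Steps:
$N = \frac{3}{2}$ ($N = 4 - \frac{5}{2} = \frac{3}{2} \approx 1.5$)
$E = 7$ ($E = \sqrt{49} = 7$)
$S{\left(X,D \right)} = -1 + 2 X$
$L = 2 \sqrt{5}$ ($L = \sqrt{7 + \left(-1 + 2 \cdot 7\right)} = \sqrt{7 + \left(-1 + 14\right)} = \sqrt{7 + 13} = \sqrt{20} = 2 \sqrt{5} \approx 4.4721$)
$N^{2} \left(L + 79\right) = \left(\frac{3}{2}\right)^{2} \left(2 \sqrt{5} + 79\right) = \frac{9 \left(79 + 2 \sqrt{5}\right)}{4} = \frac{711}{4} + \frac{9 \sqrt{5}}{2}$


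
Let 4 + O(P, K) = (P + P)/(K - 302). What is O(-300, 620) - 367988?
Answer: -19503676/53 ≈ -3.6799e+5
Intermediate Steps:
O(P, K) = -4 + 2*P/(-302 + K) (O(P, K) = -4 + (P + P)/(K - 302) = -4 + (2*P)/(-302 + K) = -4 + 2*P/(-302 + K))
O(-300, 620) - 367988 = 2*(604 - 300 - 2*620)/(-302 + 620) - 367988 = 2*(604 - 300 - 1240)/318 - 367988 = 2*(1/318)*(-936) - 367988 = -312/53 - 367988 = -19503676/53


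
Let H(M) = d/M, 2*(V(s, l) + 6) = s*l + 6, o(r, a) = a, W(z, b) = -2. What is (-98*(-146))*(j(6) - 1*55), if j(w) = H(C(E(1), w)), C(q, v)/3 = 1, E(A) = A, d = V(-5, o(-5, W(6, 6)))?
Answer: -2332204/3 ≈ -7.7740e+5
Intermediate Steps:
V(s, l) = -3 + l*s/2 (V(s, l) = -6 + (s*l + 6)/2 = -6 + (l*s + 6)/2 = -6 + (6 + l*s)/2 = -6 + (3 + l*s/2) = -3 + l*s/2)
d = 2 (d = -3 + (½)*(-2)*(-5) = -3 + 5 = 2)
C(q, v) = 3 (C(q, v) = 3*1 = 3)
H(M) = 2/M
j(w) = ⅔ (j(w) = 2/3 = 2*(⅓) = ⅔)
(-98*(-146))*(j(6) - 1*55) = (-98*(-146))*(⅔ - 1*55) = 14308*(⅔ - 55) = 14308*(-163/3) = -2332204/3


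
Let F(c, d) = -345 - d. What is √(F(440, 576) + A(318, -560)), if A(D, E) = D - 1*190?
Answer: I*√793 ≈ 28.16*I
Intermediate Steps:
A(D, E) = -190 + D (A(D, E) = D - 190 = -190 + D)
√(F(440, 576) + A(318, -560)) = √((-345 - 1*576) + (-190 + 318)) = √((-345 - 576) + 128) = √(-921 + 128) = √(-793) = I*√793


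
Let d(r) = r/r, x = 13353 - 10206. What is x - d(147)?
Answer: 3146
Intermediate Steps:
x = 3147
d(r) = 1
x - d(147) = 3147 - 1*1 = 3147 - 1 = 3146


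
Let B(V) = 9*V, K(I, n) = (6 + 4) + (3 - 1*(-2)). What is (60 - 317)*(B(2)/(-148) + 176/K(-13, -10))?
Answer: -3312473/1110 ≈ -2984.2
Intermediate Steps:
K(I, n) = 15 (K(I, n) = 10 + (3 + 2) = 10 + 5 = 15)
(60 - 317)*(B(2)/(-148) + 176/K(-13, -10)) = (60 - 317)*((9*2)/(-148) + 176/15) = -257*(18*(-1/148) + 176*(1/15)) = -257*(-9/74 + 176/15) = -257*12889/1110 = -3312473/1110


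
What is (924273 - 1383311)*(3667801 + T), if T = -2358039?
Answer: -601230528956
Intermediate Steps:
(924273 - 1383311)*(3667801 + T) = (924273 - 1383311)*(3667801 - 2358039) = -459038*1309762 = -601230528956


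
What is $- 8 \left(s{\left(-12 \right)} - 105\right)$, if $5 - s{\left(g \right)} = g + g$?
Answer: $608$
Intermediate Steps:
$s{\left(g \right)} = 5 - 2 g$ ($s{\left(g \right)} = 5 - \left(g + g\right) = 5 - 2 g$)
$- 8 \left(s{\left(-12 \right)} - 105\right) = - 8 \left(\left(5 - -24\right) - 105\right) = - 8 \left(\left(5 + 24\right) - 105\right) = - 8 \left(29 - 105\right) = \left(-8\right) \left(-76\right) = 608$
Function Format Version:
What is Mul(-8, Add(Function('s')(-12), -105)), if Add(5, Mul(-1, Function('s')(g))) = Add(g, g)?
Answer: 608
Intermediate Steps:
Function('s')(g) = Add(5, Mul(-2, g)) (Function('s')(g) = Add(5, Mul(-1, Add(g, g))) = Add(5, Mul(-1, Mul(2, g))) = Add(5, Mul(-2, g)))
Mul(-8, Add(Function('s')(-12), -105)) = Mul(-8, Add(Add(5, Mul(-2, -12)), -105)) = Mul(-8, Add(Add(5, 24), -105)) = Mul(-8, Add(29, -105)) = Mul(-8, -76) = 608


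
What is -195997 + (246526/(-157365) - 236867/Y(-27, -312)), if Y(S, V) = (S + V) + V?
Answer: -6680574373042/34148205 ≈ -1.9563e+5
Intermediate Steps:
Y(S, V) = S + 2*V
-195997 + (246526/(-157365) - 236867/Y(-27, -312)) = -195997 + (246526/(-157365) - 236867/(-27 + 2*(-312))) = -195997 + (246526*(-1/157365) - 236867/(-27 - 624)) = -195997 + (-246526/157365 - 236867/(-651)) = -195997 + (-246526/157365 - 236867*(-1/651)) = -195997 + (-246526/157365 + 236867/651) = -195997 + 12371362343/34148205 = -6680574373042/34148205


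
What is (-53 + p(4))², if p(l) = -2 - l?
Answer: 3481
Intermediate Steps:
(-53 + p(4))² = (-53 + (-2 - 1*4))² = (-53 + (-2 - 4))² = (-53 - 6)² = (-59)² = 3481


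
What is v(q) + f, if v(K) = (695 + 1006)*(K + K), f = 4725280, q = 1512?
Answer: 9869104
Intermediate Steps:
v(K) = 3402*K (v(K) = 1701*(2*K) = 3402*K)
v(q) + f = 3402*1512 + 4725280 = 5143824 + 4725280 = 9869104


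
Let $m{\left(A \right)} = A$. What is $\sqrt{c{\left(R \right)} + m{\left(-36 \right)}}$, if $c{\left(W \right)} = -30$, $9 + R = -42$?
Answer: $i \sqrt{66} \approx 8.124 i$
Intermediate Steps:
$R = -51$ ($R = -9 - 42 = -51$)
$\sqrt{c{\left(R \right)} + m{\left(-36 \right)}} = \sqrt{-30 - 36} = \sqrt{-66} = i \sqrt{66}$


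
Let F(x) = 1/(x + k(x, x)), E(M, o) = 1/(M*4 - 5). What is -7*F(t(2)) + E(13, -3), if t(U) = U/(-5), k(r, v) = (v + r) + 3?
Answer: -1636/423 ≈ -3.8676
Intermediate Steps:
k(r, v) = 3 + r + v (k(r, v) = (r + v) + 3 = 3 + r + v)
E(M, o) = 1/(-5 + 4*M) (E(M, o) = 1/(4*M - 5) = 1/(-5 + 4*M))
t(U) = -U/5 (t(U) = U*(-1/5) = -U/5)
F(x) = 1/(3 + 3*x) (F(x) = 1/(x + (3 + x + x)) = 1/(x + (3 + 2*x)) = 1/(3 + 3*x))
-7*F(t(2)) + E(13, -3) = -7/(3*(1 - 1/5*2)) + 1/(-5 + 4*13) = -7/(3*(1 - 2/5)) + 1/(-5 + 52) = -7/(3*3/5) + 1/47 = -7*5/(3*3) + 1/47 = -7*5/9 + 1/47 = -35/9 + 1/47 = -1636/423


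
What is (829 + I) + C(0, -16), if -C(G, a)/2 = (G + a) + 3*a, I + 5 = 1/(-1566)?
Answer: 1490831/1566 ≈ 952.00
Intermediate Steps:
I = -7831/1566 (I = -5 + 1/(-1566) = -5 - 1/1566 = -7831/1566 ≈ -5.0006)
C(G, a) = -8*a - 2*G (C(G, a) = -2*((G + a) + 3*a) = -2*(G + 4*a) = -8*a - 2*G)
(829 + I) + C(0, -16) = (829 - 7831/1566) + (-8*(-16) - 2*0) = 1290383/1566 + (128 + 0) = 1290383/1566 + 128 = 1490831/1566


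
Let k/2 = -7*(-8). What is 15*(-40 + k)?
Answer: 1080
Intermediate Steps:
k = 112 (k = 2*(-7*(-8)) = 2*56 = 112)
15*(-40 + k) = 15*(-40 + 112) = 15*72 = 1080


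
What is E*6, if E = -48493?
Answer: -290958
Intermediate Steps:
E*6 = -48493*6 = -290958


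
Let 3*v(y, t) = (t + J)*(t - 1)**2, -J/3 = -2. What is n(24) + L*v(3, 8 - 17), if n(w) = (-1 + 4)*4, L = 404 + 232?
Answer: -63588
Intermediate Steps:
J = 6 (J = -3*(-2) = 6)
L = 636
v(y, t) = (-1 + t)**2*(6 + t)/3 (v(y, t) = ((t + 6)*(t - 1)**2)/3 = ((6 + t)*(-1 + t)**2)/3 = ((-1 + t)**2*(6 + t))/3 = (-1 + t)**2*(6 + t)/3)
n(w) = 12 (n(w) = 3*4 = 12)
n(24) + L*v(3, 8 - 17) = 12 + 636*((-1 + (8 - 17))**2*(6 + (8 - 17))/3) = 12 + 636*((-1 - 9)**2*(6 - 9)/3) = 12 + 636*((1/3)*(-10)**2*(-3)) = 12 + 636*((1/3)*100*(-3)) = 12 + 636*(-100) = 12 - 63600 = -63588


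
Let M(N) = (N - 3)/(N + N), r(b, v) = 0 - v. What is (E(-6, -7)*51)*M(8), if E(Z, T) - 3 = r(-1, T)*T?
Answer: -5865/8 ≈ -733.13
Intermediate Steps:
r(b, v) = -v
E(Z, T) = 3 - T² (E(Z, T) = 3 + (-T)*T = 3 - T²)
M(N) = (-3 + N)/(2*N) (M(N) = (-3 + N)/((2*N)) = (-3 + N)*(1/(2*N)) = (-3 + N)/(2*N))
(E(-6, -7)*51)*M(8) = ((3 - 1*(-7)²)*51)*((½)*(-3 + 8)/8) = ((3 - 1*49)*51)*((½)*(⅛)*5) = ((3 - 49)*51)*(5/16) = -46*51*(5/16) = -2346*5/16 = -5865/8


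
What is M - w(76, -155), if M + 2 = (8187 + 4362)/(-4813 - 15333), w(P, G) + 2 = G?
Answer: 3110081/20146 ≈ 154.38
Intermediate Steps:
w(P, G) = -2 + G
M = -52841/20146 (M = -2 + (8187 + 4362)/(-4813 - 15333) = -2 + 12549/(-20146) = -2 + 12549*(-1/20146) = -2 - 12549/20146 = -52841/20146 ≈ -2.6229)
M - w(76, -155) = -52841/20146 - (-2 - 155) = -52841/20146 - 1*(-157) = -52841/20146 + 157 = 3110081/20146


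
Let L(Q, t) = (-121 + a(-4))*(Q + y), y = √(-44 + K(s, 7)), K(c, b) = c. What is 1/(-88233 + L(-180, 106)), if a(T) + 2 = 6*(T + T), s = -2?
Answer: I/(3*(-19151*I + 57*√46)) ≈ -1.7398e-5 + 3.5121e-7*I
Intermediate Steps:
a(T) = -2 + 12*T (a(T) = -2 + 6*(T + T) = -2 + 6*(2*T) = -2 + 12*T)
y = I*√46 (y = √(-44 - 2) = √(-46) = I*√46 ≈ 6.7823*I)
L(Q, t) = -171*Q - 171*I*√46 (L(Q, t) = (-121 + (-2 + 12*(-4)))*(Q + I*√46) = (-121 + (-2 - 48))*(Q + I*√46) = (-121 - 50)*(Q + I*√46) = -171*(Q + I*√46) = -171*Q - 171*I*√46)
1/(-88233 + L(-180, 106)) = 1/(-88233 + (-171*(-180) - 171*I*√46)) = 1/(-88233 + (30780 - 171*I*√46)) = 1/(-57453 - 171*I*√46)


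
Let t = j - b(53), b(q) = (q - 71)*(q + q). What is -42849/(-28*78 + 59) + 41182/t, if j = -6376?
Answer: 51968791/4747250 ≈ 10.947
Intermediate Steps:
b(q) = 2*q*(-71 + q) (b(q) = (-71 + q)*(2*q) = 2*q*(-71 + q))
t = -4468 (t = -6376 - 2*53*(-71 + 53) = -6376 - 2*53*(-18) = -6376 - 1*(-1908) = -6376 + 1908 = -4468)
-42849/(-28*78 + 59) + 41182/t = -42849/(-28*78 + 59) + 41182/(-4468) = -42849/(-2184 + 59) + 41182*(-1/4468) = -42849/(-2125) - 20591/2234 = -42849*(-1/2125) - 20591/2234 = 42849/2125 - 20591/2234 = 51968791/4747250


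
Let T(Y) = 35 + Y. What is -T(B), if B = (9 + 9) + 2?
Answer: -55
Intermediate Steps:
B = 20 (B = 18 + 2 = 20)
-T(B) = -(35 + 20) = -1*55 = -55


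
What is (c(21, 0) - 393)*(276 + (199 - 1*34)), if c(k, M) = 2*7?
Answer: -167139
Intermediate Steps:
c(k, M) = 14
(c(21, 0) - 393)*(276 + (199 - 1*34)) = (14 - 393)*(276 + (199 - 1*34)) = -379*(276 + (199 - 34)) = -379*(276 + 165) = -379*441 = -167139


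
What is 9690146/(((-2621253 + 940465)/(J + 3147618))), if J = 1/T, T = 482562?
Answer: -7359282338021989141/405542209428 ≈ -1.8147e+7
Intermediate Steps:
J = 1/482562 ≈ 2.0723e-6
9690146/(((-2621253 + 940465)/(J + 3147618))) = 9690146/(((-2621253 + 940465)/(1/482562 + 3147618))) = 9690146/((-1680788/1518920837317/482562)) = 9690146/((-1680788*482562/1518920837317)) = 9690146/(-811084418856/1518920837317) = 9690146*(-1518920837317/811084418856) = -7359282338021989141/405542209428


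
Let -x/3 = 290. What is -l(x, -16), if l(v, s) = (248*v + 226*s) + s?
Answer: 219392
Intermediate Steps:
x = -870 (x = -3*290 = -870)
l(v, s) = 227*s + 248*v (l(v, s) = (226*s + 248*v) + s = 227*s + 248*v)
-l(x, -16) = -(227*(-16) + 248*(-870)) = -(-3632 - 215760) = -1*(-219392) = 219392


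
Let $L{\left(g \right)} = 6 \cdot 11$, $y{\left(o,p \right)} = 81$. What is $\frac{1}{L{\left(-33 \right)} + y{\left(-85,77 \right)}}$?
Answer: $\frac{1}{147} \approx 0.0068027$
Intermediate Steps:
$L{\left(g \right)} = 66$
$\frac{1}{L{\left(-33 \right)} + y{\left(-85,77 \right)}} = \frac{1}{66 + 81} = \frac{1}{147}$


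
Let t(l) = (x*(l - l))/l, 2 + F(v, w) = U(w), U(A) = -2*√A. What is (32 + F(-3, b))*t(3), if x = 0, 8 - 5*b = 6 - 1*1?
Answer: 0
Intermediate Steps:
b = ⅗ (b = 8/5 - (6 - 1*1)/5 = 8/5 - (6 - 1)/5 = 8/5 - ⅕*5 = 8/5 - 1 = ⅗ ≈ 0.60000)
F(v, w) = -2 - 2*√w
t(l) = 0 (t(l) = (0*(l - l))/l = (0*0)/l = 0/l = 0)
(32 + F(-3, b))*t(3) = (32 + (-2 - 2*√15/5))*0 = (30 - 2*√15/5)*0 = 0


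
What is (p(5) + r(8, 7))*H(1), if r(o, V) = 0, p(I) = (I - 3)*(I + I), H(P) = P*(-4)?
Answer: -80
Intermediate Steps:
H(P) = -4*P
p(I) = 2*I*(-3 + I) (p(I) = (-3 + I)*(2*I) = 2*I*(-3 + I))
(p(5) + r(8, 7))*H(1) = (2*5*(-3 + 5) + 0)*(-4*1) = (2*5*2 + 0)*(-4) = (20 + 0)*(-4) = 20*(-4) = -80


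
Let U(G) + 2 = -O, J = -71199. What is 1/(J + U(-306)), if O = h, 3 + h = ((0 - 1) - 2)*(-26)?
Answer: -1/71276 ≈ -1.4030e-5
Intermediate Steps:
h = 75 (h = -3 + ((0 - 1) - 2)*(-26) = -3 + (-1 - 2)*(-26) = -3 - 3*(-26) = -3 + 78 = 75)
O = 75
U(G) = -77 (U(G) = -2 - 1*75 = -2 - 75 = -77)
1/(J + U(-306)) = 1/(-71199 - 77) = 1/(-71276) = -1/71276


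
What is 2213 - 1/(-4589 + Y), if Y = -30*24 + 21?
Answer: 11702345/5288 ≈ 2213.0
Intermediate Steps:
Y = -699 (Y = -720 + 21 = -699)
2213 - 1/(-4589 + Y) = 2213 - 1/(-4589 - 699) = 2213 - 1/(-5288) = 2213 - 1*(-1/5288) = 2213 + 1/5288 = 11702345/5288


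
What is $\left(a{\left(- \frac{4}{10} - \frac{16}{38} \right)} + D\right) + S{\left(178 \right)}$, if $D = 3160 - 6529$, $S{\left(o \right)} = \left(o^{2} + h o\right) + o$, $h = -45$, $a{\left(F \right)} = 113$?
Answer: $20596$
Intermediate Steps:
$S{\left(o \right)} = o^{2} - 44 o$ ($S{\left(o \right)} = \left(o^{2} - 45 o\right) + o = o^{2} - 44 o$)
$D = -3369$ ($D = 3160 - 6529 = -3369$)
$\left(a{\left(- \frac{4}{10} - \frac{16}{38} \right)} + D\right) + S{\left(178 \right)} = \left(113 - 3369\right) + 178 \left(-44 + 178\right) = -3256 + 178 \cdot 134 = -3256 + 23852 = 20596$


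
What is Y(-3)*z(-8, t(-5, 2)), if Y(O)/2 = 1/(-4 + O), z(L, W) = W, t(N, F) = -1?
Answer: 2/7 ≈ 0.28571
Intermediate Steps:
Y(O) = 2/(-4 + O)
Y(-3)*z(-8, t(-5, 2)) = (2/(-4 - 3))*(-1) = (2/(-7))*(-1) = (2*(-1/7))*(-1) = -2/7*(-1) = 2/7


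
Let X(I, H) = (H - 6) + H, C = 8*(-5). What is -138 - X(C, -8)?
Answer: -116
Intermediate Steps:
C = -40
X(I, H) = -6 + 2*H (X(I, H) = (-6 + H) + H = -6 + 2*H)
-138 - X(C, -8) = -138 - (-6 + 2*(-8)) = -138 - (-6 - 16) = -138 - 1*(-22) = -138 + 22 = -116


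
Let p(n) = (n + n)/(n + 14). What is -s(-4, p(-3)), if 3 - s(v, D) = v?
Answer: -7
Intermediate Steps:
p(n) = 2*n/(14 + n) (p(n) = (2*n)/(14 + n) = 2*n/(14 + n))
s(v, D) = 3 - v
-s(-4, p(-3)) = -(3 - 1*(-4)) = -(3 + 4) = -1*7 = -7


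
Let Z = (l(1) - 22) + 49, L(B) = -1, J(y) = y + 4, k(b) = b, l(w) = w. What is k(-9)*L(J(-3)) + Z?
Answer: 37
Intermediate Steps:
J(y) = 4 + y
Z = 28 (Z = (1 - 22) + 49 = -21 + 49 = 28)
k(-9)*L(J(-3)) + Z = -9*(-1) + 28 = 9 + 28 = 37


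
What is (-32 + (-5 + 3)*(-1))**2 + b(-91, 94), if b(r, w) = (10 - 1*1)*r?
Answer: 81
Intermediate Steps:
b(r, w) = 9*r (b(r, w) = (10 - 1)*r = 9*r)
(-32 + (-5 + 3)*(-1))**2 + b(-91, 94) = (-32 + (-5 + 3)*(-1))**2 + 9*(-91) = (-32 - 2*(-1))**2 - 819 = (-32 + 2)**2 - 819 = (-30)**2 - 819 = 900 - 819 = 81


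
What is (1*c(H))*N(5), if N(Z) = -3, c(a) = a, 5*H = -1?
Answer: ⅗ ≈ 0.60000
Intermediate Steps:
H = -⅕ (H = (⅕)*(-1) = -⅕ ≈ -0.20000)
(1*c(H))*N(5) = (1*(-⅕))*(-3) = -⅕*(-3) = ⅗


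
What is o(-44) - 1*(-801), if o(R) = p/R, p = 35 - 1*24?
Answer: 3203/4 ≈ 800.75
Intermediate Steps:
p = 11 (p = 35 - 24 = 11)
o(R) = 11/R
o(-44) - 1*(-801) = 11/(-44) - 1*(-801) = 11*(-1/44) + 801 = -1/4 + 801 = 3203/4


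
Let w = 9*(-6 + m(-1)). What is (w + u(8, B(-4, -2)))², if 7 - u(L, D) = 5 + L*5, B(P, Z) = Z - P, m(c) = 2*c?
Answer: 12100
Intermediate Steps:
u(L, D) = 2 - 5*L (u(L, D) = 7 - (5 + L*5) = 7 - (5 + 5*L) = 7 + (-5 - 5*L) = 2 - 5*L)
w = -72 (w = 9*(-6 + 2*(-1)) = 9*(-6 - 2) = 9*(-8) = -72)
(w + u(8, B(-4, -2)))² = (-72 + (2 - 5*8))² = (-72 + (2 - 40))² = (-72 - 38)² = (-110)² = 12100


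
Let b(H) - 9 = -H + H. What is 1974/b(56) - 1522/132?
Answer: 13715/66 ≈ 207.80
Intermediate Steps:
b(H) = 9 (b(H) = 9 + (-H + H) = 9 + 0 = 9)
1974/b(56) - 1522/132 = 1974/9 - 1522/132 = 1974*(⅑) - 1522*1/132 = 658/3 - 761/66 = 13715/66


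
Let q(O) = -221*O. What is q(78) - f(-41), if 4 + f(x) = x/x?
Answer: -17235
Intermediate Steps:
f(x) = -3 (f(x) = -4 + x/x = -4 + 1 = -3)
q(78) - f(-41) = -221*78 - 1*(-3) = -17238 + 3 = -17235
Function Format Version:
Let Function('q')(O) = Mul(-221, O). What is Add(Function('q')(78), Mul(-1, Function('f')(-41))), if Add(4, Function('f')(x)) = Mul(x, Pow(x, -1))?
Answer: -17235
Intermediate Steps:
Function('f')(x) = -3 (Function('f')(x) = Add(-4, Mul(x, Pow(x, -1))) = Add(-4, 1) = -3)
Add(Function('q')(78), Mul(-1, Function('f')(-41))) = Add(Mul(-221, 78), Mul(-1, -3)) = Add(-17238, 3) = -17235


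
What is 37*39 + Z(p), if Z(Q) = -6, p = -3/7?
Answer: 1437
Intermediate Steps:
p = -3/7 (p = -3*⅐ = -3/7 ≈ -0.42857)
37*39 + Z(p) = 37*39 - 6 = 1443 - 6 = 1437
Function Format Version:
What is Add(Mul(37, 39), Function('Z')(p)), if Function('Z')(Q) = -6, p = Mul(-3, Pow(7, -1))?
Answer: 1437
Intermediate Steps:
p = Rational(-3, 7) (p = Mul(-3, Rational(1, 7)) = Rational(-3, 7) ≈ -0.42857)
Add(Mul(37, 39), Function('Z')(p)) = Add(Mul(37, 39), -6) = Add(1443, -6) = 1437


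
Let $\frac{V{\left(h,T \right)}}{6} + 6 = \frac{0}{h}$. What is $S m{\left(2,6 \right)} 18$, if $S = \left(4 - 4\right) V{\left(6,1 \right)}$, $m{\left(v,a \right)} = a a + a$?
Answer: $0$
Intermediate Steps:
$V{\left(h,T \right)} = -36$ ($V{\left(h,T \right)} = -36 + 6 \frac{0}{h} = -36 + 6 \cdot 0 = -36 + 0 = -36$)
$m{\left(v,a \right)} = a + a^{2}$ ($m{\left(v,a \right)} = a^{2} + a = a + a^{2}$)
$S = 0$ ($S = \left(4 - 4\right) \left(-36\right) = 0 \left(-36\right) = 0$)
$S m{\left(2,6 \right)} 18 = 0 \cdot 6 \left(1 + 6\right) 18 = 0 \cdot 6 \cdot 7 \cdot 18 = 0 \cdot 42 \cdot 18 = 0 \cdot 18 = 0$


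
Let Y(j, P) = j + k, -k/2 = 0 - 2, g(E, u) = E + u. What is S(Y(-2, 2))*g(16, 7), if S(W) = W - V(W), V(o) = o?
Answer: 0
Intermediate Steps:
k = 4 (k = -2*(0 - 2) = -2*(-2) = 4)
Y(j, P) = 4 + j (Y(j, P) = j + 4 = 4 + j)
S(W) = 0 (S(W) = W - W = 0)
S(Y(-2, 2))*g(16, 7) = 0*(16 + 7) = 0*23 = 0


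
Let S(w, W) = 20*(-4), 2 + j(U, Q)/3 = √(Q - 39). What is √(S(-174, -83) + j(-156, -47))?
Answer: √(-86 + 3*I*√86) ≈ 1.4812 + 9.3912*I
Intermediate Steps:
j(U, Q) = -6 + 3*√(-39 + Q) (j(U, Q) = -6 + 3*√(Q - 39) = -6 + 3*√(-39 + Q))
S(w, W) = -80
√(S(-174, -83) + j(-156, -47)) = √(-80 + (-6 + 3*√(-39 - 47))) = √(-80 + (-6 + 3*√(-86))) = √(-80 + (-6 + 3*(I*√86))) = √(-80 + (-6 + 3*I*√86)) = √(-86 + 3*I*√86)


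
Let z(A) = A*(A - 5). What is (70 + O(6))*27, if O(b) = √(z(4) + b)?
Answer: 1890 + 27*√2 ≈ 1928.2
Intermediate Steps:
z(A) = A*(-5 + A)
O(b) = √(-4 + b) (O(b) = √(4*(-5 + 4) + b) = √(4*(-1) + b) = √(-4 + b))
(70 + O(6))*27 = (70 + √(-4 + 6))*27 = (70 + √2)*27 = 1890 + 27*√2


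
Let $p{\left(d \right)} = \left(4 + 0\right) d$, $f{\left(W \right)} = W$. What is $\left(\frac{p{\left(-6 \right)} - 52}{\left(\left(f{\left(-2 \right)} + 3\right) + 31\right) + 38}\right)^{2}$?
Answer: $\frac{1444}{1225} \approx 1.1788$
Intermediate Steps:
$p{\left(d \right)} = 4 d$
$\left(\frac{p{\left(-6 \right)} - 52}{\left(\left(f{\left(-2 \right)} + 3\right) + 31\right) + 38}\right)^{2} = \left(\frac{4 \left(-6\right) - 52}{\left(\left(-2 + 3\right) + 31\right) + 38}\right)^{2} = \left(\frac{-24 - 52}{\left(1 + 31\right) + 38}\right)^{2} = \left(- \frac{76}{32 + 38}\right)^{2} = \left(- \frac{76}{70}\right)^{2} = \left(\left(-76\right) \frac{1}{70}\right)^{2} = \left(- \frac{38}{35}\right)^{2} = \frac{1444}{1225}$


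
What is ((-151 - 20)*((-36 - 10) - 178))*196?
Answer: 7507584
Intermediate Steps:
((-151 - 20)*((-36 - 10) - 178))*196 = -171*(-46 - 178)*196 = -171*(-224)*196 = 38304*196 = 7507584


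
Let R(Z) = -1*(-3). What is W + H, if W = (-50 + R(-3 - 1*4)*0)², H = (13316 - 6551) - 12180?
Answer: -2915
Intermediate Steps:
R(Z) = 3
H = -5415 (H = 6765 - 12180 = -5415)
W = 2500 (W = (-50 + 3*0)² = (-50 + 0)² = (-50)² = 2500)
W + H = 2500 - 5415 = -2915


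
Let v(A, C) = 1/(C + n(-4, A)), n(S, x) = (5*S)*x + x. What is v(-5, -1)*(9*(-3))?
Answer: -27/94 ≈ -0.28723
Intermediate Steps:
n(S, x) = x + 5*S*x (n(S, x) = 5*S*x + x = x + 5*S*x)
v(A, C) = 1/(C - 19*A) (v(A, C) = 1/(C + A*(1 + 5*(-4))) = 1/(C + A*(1 - 20)) = 1/(C + A*(-19)) = 1/(C - 19*A))
v(-5, -1)*(9*(-3)) = (-1/(-1*(-1) + 19*(-5)))*(9*(-3)) = -1/(1 - 95)*(-27) = -1/(-94)*(-27) = -1*(-1/94)*(-27) = (1/94)*(-27) = -27/94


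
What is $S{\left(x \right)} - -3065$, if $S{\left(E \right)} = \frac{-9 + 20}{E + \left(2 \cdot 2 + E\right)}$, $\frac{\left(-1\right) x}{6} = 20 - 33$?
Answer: $\frac{490411}{160} \approx 3065.1$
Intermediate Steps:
$x = 78$ ($x = - 6 \left(20 - 33\right) = \left(-6\right) \left(-13\right) = 78$)
$S{\left(E \right)} = \frac{11}{4 + 2 E}$ ($S{\left(E \right)} = \frac{11}{E + \left(4 + E\right)} = \frac{11}{4 + 2 E}$)
$S{\left(x \right)} - -3065 = \frac{11}{2 \left(2 + 78\right)} - -3065 = \frac{11}{2 \cdot 80} + 3065 = \frac{11}{2} \cdot \frac{1}{80} + 3065 = \frac{11}{160} + 3065 = \frac{490411}{160}$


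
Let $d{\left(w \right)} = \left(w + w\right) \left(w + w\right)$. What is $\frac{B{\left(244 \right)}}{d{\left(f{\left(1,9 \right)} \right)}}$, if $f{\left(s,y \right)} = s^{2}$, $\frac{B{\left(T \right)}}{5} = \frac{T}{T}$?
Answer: $\frac{5}{4} \approx 1.25$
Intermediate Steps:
$B{\left(T \right)} = 5$ ($B{\left(T \right)} = 5 \frac{T}{T} = 5 \cdot 1 = 5$)
$d{\left(w \right)} = 4 w^{2}$ ($d{\left(w \right)} = 2 w 2 w = 4 w^{2}$)
$\frac{B{\left(244 \right)}}{d{\left(f{\left(1,9 \right)} \right)}} = \frac{5}{4 \left(1^{2}\right)^{2}} = \frac{5}{4 \cdot 1^{2}} = \frac{5}{4 \cdot 1} = \frac{5}{4}$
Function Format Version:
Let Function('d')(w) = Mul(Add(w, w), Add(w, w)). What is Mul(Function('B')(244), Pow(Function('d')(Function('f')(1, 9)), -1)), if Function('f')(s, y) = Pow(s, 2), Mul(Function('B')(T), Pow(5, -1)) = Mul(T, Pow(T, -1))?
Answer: Rational(5, 4) ≈ 1.2500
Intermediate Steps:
Function('B')(T) = 5 (Function('B')(T) = Mul(5, Mul(T, Pow(T, -1))) = Mul(5, 1) = 5)
Function('d')(w) = Mul(4, Pow(w, 2)) (Function('d')(w) = Mul(Mul(2, w), Mul(2, w)) = Mul(4, Pow(w, 2)))
Mul(Function('B')(244), Pow(Function('d')(Function('f')(1, 9)), -1)) = Mul(5, Pow(Mul(4, Pow(Pow(1, 2), 2)), -1)) = Mul(5, Pow(Mul(4, Pow(1, 2)), -1)) = Mul(5, Pow(Mul(4, 1), -1)) = Mul(5, Pow(4, -1)) = Mul(5, Rational(1, 4)) = Rational(5, 4)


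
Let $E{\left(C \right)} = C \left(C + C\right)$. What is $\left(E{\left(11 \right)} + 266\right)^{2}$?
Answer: $258064$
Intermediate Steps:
$E{\left(C \right)} = 2 C^{2}$ ($E{\left(C \right)} = C 2 C = 2 C^{2}$)
$\left(E{\left(11 \right)} + 266\right)^{2} = \left(2 \cdot 11^{2} + 266\right)^{2} = \left(2 \cdot 121 + 266\right)^{2} = \left(242 + 266\right)^{2} = 508^{2} = 258064$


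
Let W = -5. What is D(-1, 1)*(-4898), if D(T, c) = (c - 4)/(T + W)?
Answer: -2449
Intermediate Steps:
D(T, c) = (-4 + c)/(-5 + T) (D(T, c) = (c - 4)/(T - 5) = (-4 + c)/(-5 + T))
D(-1, 1)*(-4898) = ((-4 + 1)/(-5 - 1))*(-4898) = (-3/(-6))*(-4898) = -⅙*(-3)*(-4898) = (½)*(-4898) = -2449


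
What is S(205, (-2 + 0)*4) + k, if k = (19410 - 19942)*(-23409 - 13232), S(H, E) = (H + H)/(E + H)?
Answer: 3840123774/197 ≈ 1.9493e+7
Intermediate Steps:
S(H, E) = 2*H/(E + H) (S(H, E) = (2*H)/(E + H) = 2*H/(E + H))
k = 19493012 (k = -532*(-36641) = 19493012)
S(205, (-2 + 0)*4) + k = 2*205/((-2 + 0)*4 + 205) + 19493012 = 2*205/(-2*4 + 205) + 19493012 = 2*205/(-8 + 205) + 19493012 = 2*205/197 + 19493012 = 2*205*(1/197) + 19493012 = 410/197 + 19493012 = 3840123774/197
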